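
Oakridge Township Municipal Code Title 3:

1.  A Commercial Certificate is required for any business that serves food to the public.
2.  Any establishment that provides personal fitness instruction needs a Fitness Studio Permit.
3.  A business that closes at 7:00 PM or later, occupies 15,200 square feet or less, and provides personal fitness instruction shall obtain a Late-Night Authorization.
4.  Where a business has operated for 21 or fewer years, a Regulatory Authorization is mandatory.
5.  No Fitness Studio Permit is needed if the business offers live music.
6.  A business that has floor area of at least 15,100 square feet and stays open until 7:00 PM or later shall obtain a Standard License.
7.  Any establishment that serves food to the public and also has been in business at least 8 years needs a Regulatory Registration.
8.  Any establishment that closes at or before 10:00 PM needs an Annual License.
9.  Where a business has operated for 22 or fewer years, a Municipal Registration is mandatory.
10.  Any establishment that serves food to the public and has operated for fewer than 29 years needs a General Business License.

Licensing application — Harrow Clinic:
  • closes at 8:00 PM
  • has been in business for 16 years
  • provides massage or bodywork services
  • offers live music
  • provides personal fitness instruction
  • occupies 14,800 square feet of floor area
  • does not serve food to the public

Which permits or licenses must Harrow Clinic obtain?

1. does not serve food to the public → Commercial Certificate not required.
2. provides personal fitness instruction → Fitness Studio Permit required.
3. closes 8:00 PM, after 7:00 PM; floor area 14,800 square feet ≤ 15,200 square feet; provides personal fitness instruction → Late-Night Authorization required.
4. years in business 16 ≤ 21 → Regulatory Authorization required.
5. offers live music → exempt from Fitness Studio Permit.
6. floor area 14,800 square feet < 15,100 square feet; closes 8:00 PM, after 7:00 PM → Standard License not required.
7. does not serve food to the public; years in business 16 ≥ 8 → Regulatory Registration not required.
8. closes 8:00 PM, at/before 10:00 PM → Annual License required.
9. years in business 16 ≤ 22 → Municipal Registration required.
10. does not serve food to the public; years in business 16 < 29 → General Business License not required.

Annual License, Late-Night Authorization, Municipal Registration, Regulatory Authorization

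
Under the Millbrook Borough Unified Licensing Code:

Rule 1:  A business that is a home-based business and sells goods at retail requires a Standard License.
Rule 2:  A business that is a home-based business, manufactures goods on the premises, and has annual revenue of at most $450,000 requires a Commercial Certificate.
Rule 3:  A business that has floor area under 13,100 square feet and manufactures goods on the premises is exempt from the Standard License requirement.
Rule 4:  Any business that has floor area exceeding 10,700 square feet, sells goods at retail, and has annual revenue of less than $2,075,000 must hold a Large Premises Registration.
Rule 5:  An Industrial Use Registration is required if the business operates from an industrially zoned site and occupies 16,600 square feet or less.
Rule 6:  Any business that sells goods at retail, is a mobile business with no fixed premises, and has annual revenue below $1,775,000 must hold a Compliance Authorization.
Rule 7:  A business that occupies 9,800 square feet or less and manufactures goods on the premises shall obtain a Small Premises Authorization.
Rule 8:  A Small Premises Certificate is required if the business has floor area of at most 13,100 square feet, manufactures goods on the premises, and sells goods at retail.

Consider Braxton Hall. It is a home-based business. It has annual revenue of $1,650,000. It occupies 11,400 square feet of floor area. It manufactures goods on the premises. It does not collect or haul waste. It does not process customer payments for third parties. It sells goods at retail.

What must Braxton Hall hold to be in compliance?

Large Premises Registration, Small Premises Certificate

Rule 1: is a home-based business; sells goods at retail → Standard License required.
Rule 2: is a home-based business; manufactures goods on the premises; revenue $1,650,000 > $450,000 → Commercial Certificate not required.
Rule 3: floor area 11,400 square feet < 13,100 square feet; manufactures goods on the premises → exempt from Standard License.
Rule 4: floor area 11,400 square feet > 10,700 square feet; sells goods at retail; revenue $1,650,000 < $2,075,000 → Large Premises Registration required.
Rule 5: is a home-based business (not: operates from an industrially zoned site); floor area 11,400 square feet ≤ 16,600 square feet → Industrial Use Registration not required.
Rule 6: sells goods at retail; is a home-based business (not: is a mobile business with no fixed premises); revenue $1,650,000 < $1,775,000 → Compliance Authorization not required.
Rule 7: floor area 11,400 square feet > 9,800 square feet; manufactures goods on the premises → Small Premises Authorization not required.
Rule 8: floor area 11,400 square feet ≤ 13,100 square feet; manufactures goods on the premises; sells goods at retail → Small Premises Certificate required.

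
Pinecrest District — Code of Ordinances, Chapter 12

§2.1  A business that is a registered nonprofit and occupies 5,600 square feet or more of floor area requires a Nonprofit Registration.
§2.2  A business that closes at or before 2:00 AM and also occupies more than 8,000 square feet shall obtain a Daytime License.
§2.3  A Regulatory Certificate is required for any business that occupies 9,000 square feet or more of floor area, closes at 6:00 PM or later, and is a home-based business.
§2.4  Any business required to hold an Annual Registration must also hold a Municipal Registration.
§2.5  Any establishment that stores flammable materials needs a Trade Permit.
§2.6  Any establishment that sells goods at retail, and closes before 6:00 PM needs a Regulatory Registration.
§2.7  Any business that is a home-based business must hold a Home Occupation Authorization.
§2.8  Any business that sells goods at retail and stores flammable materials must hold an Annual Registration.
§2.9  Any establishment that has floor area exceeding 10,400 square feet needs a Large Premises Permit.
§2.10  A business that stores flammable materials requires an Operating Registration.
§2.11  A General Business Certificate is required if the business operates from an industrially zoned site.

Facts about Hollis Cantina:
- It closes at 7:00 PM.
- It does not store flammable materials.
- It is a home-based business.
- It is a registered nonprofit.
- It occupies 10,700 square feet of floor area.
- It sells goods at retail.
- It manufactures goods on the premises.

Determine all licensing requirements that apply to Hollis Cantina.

Daytime License, Home Occupation Authorization, Large Premises Permit, Nonprofit Registration, Regulatory Certificate

§2.1 is a registered nonprofit; floor area 10,700 square feet ≥ 5,600 square feet → Nonprofit Registration required.
§2.2 closes 7:00 PM, at/before 2:00 AM; floor area 10,700 square feet > 8,000 square feet → Daytime License required.
§2.3 floor area 10,700 square feet ≥ 9,000 square feet; closes 7:00 PM, after 6:00 PM; is a home-based business → Regulatory Certificate required.
§2.4 Annual Registration is not required → no effect.
§2.5 does not store flammable materials → Trade Permit not required.
§2.6 sells goods at retail; closes 7:00 PM, after 6:00 PM → Regulatory Registration not required.
§2.7 is a home-based business → Home Occupation Authorization required.
§2.8 sells goods at retail; does not store flammable materials → Annual Registration not required.
§2.9 floor area 10,700 square feet > 10,400 square feet → Large Premises Permit required.
§2.10 does not store flammable materials → Operating Registration not required.
§2.11 is a home-based business (not: operates from an industrially zoned site) → General Business Certificate not required.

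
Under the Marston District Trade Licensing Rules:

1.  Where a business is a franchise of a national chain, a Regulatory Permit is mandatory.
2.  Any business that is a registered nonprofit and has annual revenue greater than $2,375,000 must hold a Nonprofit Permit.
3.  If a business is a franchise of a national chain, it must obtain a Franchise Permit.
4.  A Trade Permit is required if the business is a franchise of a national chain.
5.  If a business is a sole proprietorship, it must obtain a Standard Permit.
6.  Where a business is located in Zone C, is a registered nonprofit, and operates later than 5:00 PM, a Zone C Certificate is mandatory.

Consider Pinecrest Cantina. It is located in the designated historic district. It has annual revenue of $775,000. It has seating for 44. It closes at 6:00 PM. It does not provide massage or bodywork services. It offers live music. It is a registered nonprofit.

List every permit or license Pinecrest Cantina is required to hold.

None

1. is a registered nonprofit (not: is a franchise of a national chain) → Regulatory Permit not required.
2. is a registered nonprofit; revenue $775,000 ≤ $2,375,000 → Nonprofit Permit not required.
3. is a registered nonprofit (not: is a franchise of a national chain) → Franchise Permit not required.
4. is a registered nonprofit (not: is a franchise of a national chain) → Trade Permit not required.
5. is a registered nonprofit (not: is a sole proprietorship) → Standard Permit not required.
6. is located in the designated historic district (not: is located in Zone C); is a registered nonprofit; closes 6:00 PM, after 5:00 PM → Zone C Certificate not required.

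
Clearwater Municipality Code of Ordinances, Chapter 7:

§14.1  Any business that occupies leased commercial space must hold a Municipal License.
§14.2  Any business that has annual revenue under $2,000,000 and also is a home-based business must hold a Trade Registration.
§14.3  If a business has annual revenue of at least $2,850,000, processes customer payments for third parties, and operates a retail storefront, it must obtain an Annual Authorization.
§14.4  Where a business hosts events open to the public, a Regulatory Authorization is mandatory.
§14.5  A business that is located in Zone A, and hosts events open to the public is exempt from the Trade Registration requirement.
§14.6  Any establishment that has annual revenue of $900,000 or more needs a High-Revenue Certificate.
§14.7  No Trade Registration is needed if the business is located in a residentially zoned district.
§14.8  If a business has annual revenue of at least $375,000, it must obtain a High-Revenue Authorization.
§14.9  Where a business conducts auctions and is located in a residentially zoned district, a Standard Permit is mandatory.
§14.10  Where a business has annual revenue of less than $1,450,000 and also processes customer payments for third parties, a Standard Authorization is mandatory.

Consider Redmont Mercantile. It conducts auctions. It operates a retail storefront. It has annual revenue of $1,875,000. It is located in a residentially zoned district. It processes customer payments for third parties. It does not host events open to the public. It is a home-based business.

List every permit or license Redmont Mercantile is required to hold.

High-Revenue Authorization, High-Revenue Certificate, Standard Permit

§14.1 is a home-based business (not: occupies leased commercial space) → Municipal License not required.
§14.2 revenue $1,875,000 < $2,000,000; is a home-based business → Trade Registration required.
§14.3 revenue $1,875,000 < $2,850,000; processes customer payments for third parties; operates a retail storefront → Annual Authorization not required.
§14.4 does not host events open to the public → Regulatory Authorization not required.
§14.5 is located in a residentially zoned district (not: is located in Zone A); does not host events open to the public → Trade Registration exemption does not apply.
§14.6 revenue $1,875,000 ≥ $900,000 → High-Revenue Certificate required.
§14.7 is located in a residentially zoned district → exempt from Trade Registration.
§14.8 revenue $1,875,000 ≥ $375,000 → High-Revenue Authorization required.
§14.9 conducts auctions; is located in a residentially zoned district → Standard Permit required.
§14.10 revenue $1,875,000 ≥ $1,450,000; processes customer payments for third parties → Standard Authorization not required.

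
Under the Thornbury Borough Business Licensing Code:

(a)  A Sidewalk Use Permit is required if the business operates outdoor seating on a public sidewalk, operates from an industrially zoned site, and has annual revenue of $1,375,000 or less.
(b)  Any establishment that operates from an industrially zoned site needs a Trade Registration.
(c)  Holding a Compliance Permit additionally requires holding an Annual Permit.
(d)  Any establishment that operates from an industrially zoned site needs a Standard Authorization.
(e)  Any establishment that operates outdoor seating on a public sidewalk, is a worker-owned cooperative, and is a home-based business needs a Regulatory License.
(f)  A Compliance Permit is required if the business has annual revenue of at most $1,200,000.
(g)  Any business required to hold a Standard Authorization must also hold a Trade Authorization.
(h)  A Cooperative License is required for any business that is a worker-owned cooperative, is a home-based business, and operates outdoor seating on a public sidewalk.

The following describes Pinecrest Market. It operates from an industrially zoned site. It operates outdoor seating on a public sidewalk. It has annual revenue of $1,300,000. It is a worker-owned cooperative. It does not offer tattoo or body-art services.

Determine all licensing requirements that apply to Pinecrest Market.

Sidewalk Use Permit, Standard Authorization, Trade Authorization, Trade Registration

(a) operates outdoor seating on a public sidewalk; operates from an industrially zoned site; revenue $1,300,000 ≤ $1,375,000 → Sidewalk Use Permit required.
(b) operates from an industrially zoned site → Trade Registration required.
(c) Compliance Permit is not required → no effect.
(d) operates from an industrially zoned site → Standard Authorization required.
(e) operates outdoor seating on a public sidewalk; is a worker-owned cooperative; operates from an industrially zoned site (not: is a home-based business) → Regulatory License not required.
(f) revenue $1,300,000 > $1,200,000 → Compliance Permit not required.
(g) Standard Authorization is required → Trade Authorization also required.
(h) is a worker-owned cooperative; operates from an industrially zoned site (not: is a home-based business); operates outdoor seating on a public sidewalk → Cooperative License not required.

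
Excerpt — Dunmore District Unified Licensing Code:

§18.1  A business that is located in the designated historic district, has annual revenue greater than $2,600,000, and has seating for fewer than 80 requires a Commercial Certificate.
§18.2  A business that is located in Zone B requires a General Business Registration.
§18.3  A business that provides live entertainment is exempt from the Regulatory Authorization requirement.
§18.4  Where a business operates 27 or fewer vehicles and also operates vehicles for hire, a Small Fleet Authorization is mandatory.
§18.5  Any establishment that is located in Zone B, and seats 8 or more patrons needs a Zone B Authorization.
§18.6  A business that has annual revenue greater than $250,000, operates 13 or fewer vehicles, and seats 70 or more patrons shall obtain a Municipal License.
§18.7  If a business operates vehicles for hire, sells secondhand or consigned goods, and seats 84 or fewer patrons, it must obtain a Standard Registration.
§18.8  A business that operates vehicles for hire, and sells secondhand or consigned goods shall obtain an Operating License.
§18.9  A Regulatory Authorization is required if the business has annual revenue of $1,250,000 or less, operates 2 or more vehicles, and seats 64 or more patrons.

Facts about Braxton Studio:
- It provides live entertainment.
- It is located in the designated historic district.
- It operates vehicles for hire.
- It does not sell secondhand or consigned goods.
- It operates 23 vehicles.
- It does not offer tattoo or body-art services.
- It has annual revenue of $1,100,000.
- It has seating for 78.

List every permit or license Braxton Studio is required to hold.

Small Fleet Authorization

§18.1 is located in the designated historic district; revenue $1,100,000 ≤ $2,600,000; seating 78 < 80 → Commercial Certificate not required.
§18.2 is located in the designated historic district (not: is located in Zone B) → General Business Registration not required.
§18.3 provides live entertainment → exempt from Regulatory Authorization.
§18.4 vehicles 23 ≤ 27; operates vehicles for hire → Small Fleet Authorization required.
§18.5 is located in the designated historic district (not: is located in Zone B); seating 78 ≥ 8 → Zone B Authorization not required.
§18.6 revenue $1,100,000 > $250,000; vehicles 23 > 13; seating 78 ≥ 70 → Municipal License not required.
§18.7 operates vehicles for hire; does not sell secondhand or consigned goods; seating 78 ≤ 84 → Standard Registration not required.
§18.8 operates vehicles for hire; does not sell secondhand or consigned goods → Operating License not required.
§18.9 revenue $1,100,000 ≤ $1,250,000; vehicles 23 ≥ 2; seating 78 ≥ 64 → Regulatory Authorization required.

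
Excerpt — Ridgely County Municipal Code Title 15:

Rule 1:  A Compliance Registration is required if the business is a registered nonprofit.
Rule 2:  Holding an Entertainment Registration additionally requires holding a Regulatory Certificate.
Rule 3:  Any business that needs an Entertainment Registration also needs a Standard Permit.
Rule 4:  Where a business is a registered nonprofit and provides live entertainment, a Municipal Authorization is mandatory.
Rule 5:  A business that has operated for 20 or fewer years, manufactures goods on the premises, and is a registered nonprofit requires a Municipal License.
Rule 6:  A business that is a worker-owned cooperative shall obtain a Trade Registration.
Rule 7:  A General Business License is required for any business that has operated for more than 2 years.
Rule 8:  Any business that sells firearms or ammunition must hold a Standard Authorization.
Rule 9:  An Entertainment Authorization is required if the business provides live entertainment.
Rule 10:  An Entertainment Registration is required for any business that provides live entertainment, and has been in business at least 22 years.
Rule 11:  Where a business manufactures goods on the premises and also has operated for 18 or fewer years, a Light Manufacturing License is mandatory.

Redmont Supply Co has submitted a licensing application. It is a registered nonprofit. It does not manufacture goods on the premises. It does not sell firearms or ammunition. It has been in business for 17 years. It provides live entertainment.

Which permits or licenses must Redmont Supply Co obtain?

Compliance Registration, Entertainment Authorization, General Business License, Municipal Authorization

Rule 1: is a registered nonprofit → Compliance Registration required.
Rule 2: Entertainment Registration is not required → no effect.
Rule 3: Entertainment Registration is not required → no effect.
Rule 4: is a registered nonprofit; provides live entertainment → Municipal Authorization required.
Rule 5: years in business 17 ≤ 20; does not manufacture goods on the premises; is a registered nonprofit → Municipal License not required.
Rule 6: is a registered nonprofit (not: is a worker-owned cooperative) → Trade Registration not required.
Rule 7: years in business 17 > 2 → General Business License required.
Rule 8: does not sell firearms or ammunition → Standard Authorization not required.
Rule 9: provides live entertainment → Entertainment Authorization required.
Rule 10: provides live entertainment; years in business 17 < 22 → Entertainment Registration not required.
Rule 11: does not manufacture goods on the premises; years in business 17 ≤ 18 → Light Manufacturing License not required.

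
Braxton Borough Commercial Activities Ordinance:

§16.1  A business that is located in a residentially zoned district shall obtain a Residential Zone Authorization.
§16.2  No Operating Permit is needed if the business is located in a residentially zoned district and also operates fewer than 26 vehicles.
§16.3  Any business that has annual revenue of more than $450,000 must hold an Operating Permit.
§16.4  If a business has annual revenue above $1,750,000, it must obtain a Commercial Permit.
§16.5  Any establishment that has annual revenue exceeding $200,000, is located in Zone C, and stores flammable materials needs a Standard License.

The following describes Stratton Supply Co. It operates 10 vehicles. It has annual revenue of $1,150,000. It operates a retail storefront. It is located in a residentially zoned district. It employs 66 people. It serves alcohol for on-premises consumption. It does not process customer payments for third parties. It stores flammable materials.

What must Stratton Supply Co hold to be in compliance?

§16.1 is located in a residentially zoned district → Residential Zone Authorization required.
§16.2 is located in a residentially zoned district; vehicles 10 < 26 → exempt from Operating Permit.
§16.3 revenue $1,150,000 > $450,000 → Operating Permit required.
§16.4 revenue $1,150,000 ≤ $1,750,000 → Commercial Permit not required.
§16.5 revenue $1,150,000 > $200,000; is located in a residentially zoned district (not: is located in Zone C); stores flammable materials → Standard License not required.

Residential Zone Authorization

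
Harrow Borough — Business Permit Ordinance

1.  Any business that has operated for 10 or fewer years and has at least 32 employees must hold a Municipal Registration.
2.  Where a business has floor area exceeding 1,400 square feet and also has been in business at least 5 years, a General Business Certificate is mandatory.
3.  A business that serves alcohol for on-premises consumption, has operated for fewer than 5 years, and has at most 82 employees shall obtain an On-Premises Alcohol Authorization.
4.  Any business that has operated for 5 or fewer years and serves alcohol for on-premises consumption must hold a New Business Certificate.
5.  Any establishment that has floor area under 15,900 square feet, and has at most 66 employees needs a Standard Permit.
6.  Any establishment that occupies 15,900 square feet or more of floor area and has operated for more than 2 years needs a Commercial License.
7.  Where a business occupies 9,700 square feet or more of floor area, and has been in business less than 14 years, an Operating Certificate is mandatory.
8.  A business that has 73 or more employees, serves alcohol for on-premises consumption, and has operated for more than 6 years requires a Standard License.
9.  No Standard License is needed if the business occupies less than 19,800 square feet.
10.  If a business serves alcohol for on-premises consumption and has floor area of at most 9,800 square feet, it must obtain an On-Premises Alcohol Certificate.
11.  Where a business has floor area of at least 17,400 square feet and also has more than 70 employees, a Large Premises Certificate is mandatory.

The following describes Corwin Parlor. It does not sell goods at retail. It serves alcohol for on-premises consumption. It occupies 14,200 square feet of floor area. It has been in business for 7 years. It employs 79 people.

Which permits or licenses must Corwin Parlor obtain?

General Business Certificate, Municipal Registration, Operating Certificate

1. years in business 7 ≤ 10; employees 79 ≥ 32 → Municipal Registration required.
2. floor area 14,200 square feet > 1,400 square feet; years in business 7 ≥ 5 → General Business Certificate required.
3. serves alcohol for on-premises consumption; years in business 7 ≥ 5; employees 79 ≤ 82 → On-Premises Alcohol Authorization not required.
4. years in business 7 > 5; serves alcohol for on-premises consumption → New Business Certificate not required.
5. floor area 14,200 square feet < 15,900 square feet; employees 79 > 66 → Standard Permit not required.
6. floor area 14,200 square feet < 15,900 square feet; years in business 7 > 2 → Commercial License not required.
7. floor area 14,200 square feet ≥ 9,700 square feet; years in business 7 < 14 → Operating Certificate required.
8. employees 79 ≥ 73; serves alcohol for on-premises consumption; years in business 7 > 6 → Standard License required.
9. floor area 14,200 square feet < 19,800 square feet → exempt from Standard License.
10. serves alcohol for on-premises consumption; floor area 14,200 square feet > 9,800 square feet → On-Premises Alcohol Certificate not required.
11. floor area 14,200 square feet < 17,400 square feet; employees 79 > 70 → Large Premises Certificate not required.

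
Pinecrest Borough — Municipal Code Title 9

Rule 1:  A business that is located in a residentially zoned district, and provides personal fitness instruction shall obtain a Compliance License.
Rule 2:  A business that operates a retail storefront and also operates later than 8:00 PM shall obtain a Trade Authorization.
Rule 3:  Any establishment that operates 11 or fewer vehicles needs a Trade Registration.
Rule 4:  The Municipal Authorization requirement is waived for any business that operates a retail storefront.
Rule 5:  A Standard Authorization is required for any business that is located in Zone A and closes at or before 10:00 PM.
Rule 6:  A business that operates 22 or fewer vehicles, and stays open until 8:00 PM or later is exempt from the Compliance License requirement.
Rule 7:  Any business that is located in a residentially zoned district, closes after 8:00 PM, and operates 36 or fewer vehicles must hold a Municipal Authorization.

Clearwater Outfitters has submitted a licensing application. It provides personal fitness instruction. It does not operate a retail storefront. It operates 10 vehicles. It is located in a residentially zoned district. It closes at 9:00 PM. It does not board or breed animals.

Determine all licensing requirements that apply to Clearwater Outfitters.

Municipal Authorization, Trade Registration

Rule 1: is located in a residentially zoned district; provides personal fitness instruction → Compliance License required.
Rule 2: does not operate a retail storefront; closes 9:00 PM, after 8:00 PM → Trade Authorization not required.
Rule 3: vehicles 10 ≤ 11 → Trade Registration required.
Rule 4: does not operate a retail storefront → Municipal Authorization exemption does not apply.
Rule 5: is located in a residentially zoned district (not: is located in Zone A); closes 9:00 PM, at/before 10:00 PM → Standard Authorization not required.
Rule 6: vehicles 10 ≤ 22; closes 9:00 PM, after 8:00 PM → exempt from Compliance License.
Rule 7: is located in a residentially zoned district; closes 9:00 PM, after 8:00 PM; vehicles 10 ≤ 36 → Municipal Authorization required.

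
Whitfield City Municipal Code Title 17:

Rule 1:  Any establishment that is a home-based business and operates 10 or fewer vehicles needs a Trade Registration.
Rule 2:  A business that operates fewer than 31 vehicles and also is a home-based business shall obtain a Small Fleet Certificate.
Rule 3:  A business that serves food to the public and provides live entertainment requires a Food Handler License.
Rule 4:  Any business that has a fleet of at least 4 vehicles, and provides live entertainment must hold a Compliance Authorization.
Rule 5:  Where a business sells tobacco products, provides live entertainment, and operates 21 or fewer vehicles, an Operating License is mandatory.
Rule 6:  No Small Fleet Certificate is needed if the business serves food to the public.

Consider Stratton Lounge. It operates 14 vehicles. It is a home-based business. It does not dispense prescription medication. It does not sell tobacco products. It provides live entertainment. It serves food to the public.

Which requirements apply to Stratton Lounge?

Rule 1: is a home-based business; vehicles 14 > 10 → Trade Registration not required.
Rule 2: vehicles 14 < 31; is a home-based business → Small Fleet Certificate required.
Rule 3: serves food to the public; provides live entertainment → Food Handler License required.
Rule 4: vehicles 14 ≥ 4; provides live entertainment → Compliance Authorization required.
Rule 5: does not sell tobacco products; provides live entertainment; vehicles 14 ≤ 21 → Operating License not required.
Rule 6: serves food to the public → exempt from Small Fleet Certificate.

Compliance Authorization, Food Handler License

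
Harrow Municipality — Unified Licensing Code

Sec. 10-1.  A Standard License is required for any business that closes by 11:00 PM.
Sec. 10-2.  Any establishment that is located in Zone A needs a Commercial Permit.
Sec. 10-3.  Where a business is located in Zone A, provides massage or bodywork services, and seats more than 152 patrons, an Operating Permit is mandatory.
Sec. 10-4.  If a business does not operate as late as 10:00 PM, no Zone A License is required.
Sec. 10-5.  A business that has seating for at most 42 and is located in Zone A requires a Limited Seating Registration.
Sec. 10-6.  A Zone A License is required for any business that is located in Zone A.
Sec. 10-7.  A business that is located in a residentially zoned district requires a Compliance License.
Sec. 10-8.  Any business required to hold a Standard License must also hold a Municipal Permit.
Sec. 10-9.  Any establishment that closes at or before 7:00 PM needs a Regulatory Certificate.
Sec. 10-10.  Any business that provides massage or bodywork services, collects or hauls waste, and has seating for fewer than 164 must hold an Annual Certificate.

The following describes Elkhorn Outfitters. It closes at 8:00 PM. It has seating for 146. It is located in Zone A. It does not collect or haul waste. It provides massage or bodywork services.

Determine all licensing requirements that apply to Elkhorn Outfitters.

Commercial Permit, Municipal Permit, Standard License

Sec. 10-1. closes 8:00 PM, at/before 11:00 PM → Standard License required.
Sec. 10-2. is located in Zone A → Commercial Permit required.
Sec. 10-3. is located in Zone A; provides massage or bodywork services; seating 146 ≤ 152 → Operating Permit not required.
Sec. 10-4. closes 8:00 PM, at/before 10:00 PM → exempt from Zone A License.
Sec. 10-5. seating 146 > 42; is located in Zone A → Limited Seating Registration not required.
Sec. 10-6. is located in Zone A → Zone A License required.
Sec. 10-7. is located in Zone A (not: is located in a residentially zoned district) → Compliance License not required.
Sec. 10-8. Standard License is required → Municipal Permit also required.
Sec. 10-9. closes 8:00 PM, after 7:00 PM → Regulatory Certificate not required.
Sec. 10-10. provides massage or bodywork services; does not collect or haul waste; seating 146 < 164 → Annual Certificate not required.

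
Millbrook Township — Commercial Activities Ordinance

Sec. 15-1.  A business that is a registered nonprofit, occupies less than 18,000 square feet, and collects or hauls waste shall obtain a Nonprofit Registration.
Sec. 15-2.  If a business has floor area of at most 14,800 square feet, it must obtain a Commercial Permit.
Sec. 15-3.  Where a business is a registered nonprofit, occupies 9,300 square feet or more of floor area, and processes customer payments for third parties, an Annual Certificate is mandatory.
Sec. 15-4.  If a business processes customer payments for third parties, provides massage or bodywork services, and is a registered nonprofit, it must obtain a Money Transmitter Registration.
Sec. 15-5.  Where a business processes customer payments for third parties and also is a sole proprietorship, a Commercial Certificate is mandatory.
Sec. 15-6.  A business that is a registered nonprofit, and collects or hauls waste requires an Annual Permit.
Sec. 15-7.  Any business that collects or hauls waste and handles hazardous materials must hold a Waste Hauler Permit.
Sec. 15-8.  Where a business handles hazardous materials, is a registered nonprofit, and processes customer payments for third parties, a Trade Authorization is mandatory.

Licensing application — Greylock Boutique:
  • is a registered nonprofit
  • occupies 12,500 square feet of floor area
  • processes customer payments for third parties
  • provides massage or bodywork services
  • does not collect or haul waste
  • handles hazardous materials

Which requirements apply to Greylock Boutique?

Sec. 15-1. is a registered nonprofit; floor area 12,500 square feet < 18,000 square feet; does not collect or haul waste → Nonprofit Registration not required.
Sec. 15-2. floor area 12,500 square feet ≤ 14,800 square feet → Commercial Permit required.
Sec. 15-3. is a registered nonprofit; floor area 12,500 square feet ≥ 9,300 square feet; processes customer payments for third parties → Annual Certificate required.
Sec. 15-4. processes customer payments for third parties; provides massage or bodywork services; is a registered nonprofit → Money Transmitter Registration required.
Sec. 15-5. processes customer payments for third parties; is a registered nonprofit (not: is a sole proprietorship) → Commercial Certificate not required.
Sec. 15-6. is a registered nonprofit; does not collect or haul waste → Annual Permit not required.
Sec. 15-7. does not collect or haul waste; handles hazardous materials → Waste Hauler Permit not required.
Sec. 15-8. handles hazardous materials; is a registered nonprofit; processes customer payments for third parties → Trade Authorization required.

Annual Certificate, Commercial Permit, Money Transmitter Registration, Trade Authorization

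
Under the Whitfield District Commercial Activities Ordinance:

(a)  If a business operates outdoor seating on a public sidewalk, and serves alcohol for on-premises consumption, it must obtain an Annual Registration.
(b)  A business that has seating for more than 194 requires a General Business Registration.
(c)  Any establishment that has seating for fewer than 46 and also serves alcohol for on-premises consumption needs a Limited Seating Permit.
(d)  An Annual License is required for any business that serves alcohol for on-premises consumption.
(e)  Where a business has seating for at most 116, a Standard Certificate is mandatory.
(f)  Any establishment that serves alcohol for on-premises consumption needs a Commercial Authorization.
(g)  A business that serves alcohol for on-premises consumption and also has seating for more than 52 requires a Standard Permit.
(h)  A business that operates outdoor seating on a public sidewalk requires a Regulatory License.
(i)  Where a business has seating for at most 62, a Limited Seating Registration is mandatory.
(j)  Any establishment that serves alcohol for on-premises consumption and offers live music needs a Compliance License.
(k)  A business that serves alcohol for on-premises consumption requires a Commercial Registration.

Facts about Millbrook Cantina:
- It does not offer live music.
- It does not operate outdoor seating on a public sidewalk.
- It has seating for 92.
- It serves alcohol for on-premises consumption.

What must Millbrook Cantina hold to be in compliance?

(a) does not operate outdoor seating on a public sidewalk; serves alcohol for on-premises consumption → Annual Registration not required.
(b) seating 92 ≤ 194 → General Business Registration not required.
(c) seating 92 ≥ 46; serves alcohol for on-premises consumption → Limited Seating Permit not required.
(d) serves alcohol for on-premises consumption → Annual License required.
(e) seating 92 ≤ 116 → Standard Certificate required.
(f) serves alcohol for on-premises consumption → Commercial Authorization required.
(g) serves alcohol for on-premises consumption; seating 92 > 52 → Standard Permit required.
(h) does not operate outdoor seating on a public sidewalk → Regulatory License not required.
(i) seating 92 > 62 → Limited Seating Registration not required.
(j) serves alcohol for on-premises consumption; does not offer live music → Compliance License not required.
(k) serves alcohol for on-premises consumption → Commercial Registration required.

Annual License, Commercial Authorization, Commercial Registration, Standard Certificate, Standard Permit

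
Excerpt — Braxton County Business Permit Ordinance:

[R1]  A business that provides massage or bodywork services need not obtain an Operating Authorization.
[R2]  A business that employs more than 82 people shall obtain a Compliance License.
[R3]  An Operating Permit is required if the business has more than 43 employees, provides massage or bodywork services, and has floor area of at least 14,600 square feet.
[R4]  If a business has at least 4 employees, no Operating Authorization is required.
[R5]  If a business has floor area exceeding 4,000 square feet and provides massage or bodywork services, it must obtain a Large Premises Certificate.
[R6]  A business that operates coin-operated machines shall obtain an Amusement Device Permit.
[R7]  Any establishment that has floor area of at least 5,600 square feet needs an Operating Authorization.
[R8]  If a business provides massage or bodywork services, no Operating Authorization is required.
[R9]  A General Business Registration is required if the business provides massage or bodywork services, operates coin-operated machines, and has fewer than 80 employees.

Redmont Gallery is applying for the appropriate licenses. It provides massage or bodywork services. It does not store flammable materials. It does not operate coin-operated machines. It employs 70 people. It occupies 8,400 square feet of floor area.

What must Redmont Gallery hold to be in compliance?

[R1] provides massage or bodywork services → exempt from Operating Authorization.
[R2] employees 70 ≤ 82 → Compliance License not required.
[R3] employees 70 > 43; provides massage or bodywork services; floor area 8,400 square feet < 14,600 square feet → Operating Permit not required.
[R4] employees 70 ≥ 4 → exempt from Operating Authorization.
[R5] floor area 8,400 square feet > 4,000 square feet; provides massage or bodywork services → Large Premises Certificate required.
[R6] does not operate coin-operated machines → Amusement Device Permit not required.
[R7] floor area 8,400 square feet ≥ 5,600 square feet → Operating Authorization required.
[R8] provides massage or bodywork services → exempt from Operating Authorization.
[R9] provides massage or bodywork services; does not operate coin-operated machines; employees 70 < 80 → General Business Registration not required.

Large Premises Certificate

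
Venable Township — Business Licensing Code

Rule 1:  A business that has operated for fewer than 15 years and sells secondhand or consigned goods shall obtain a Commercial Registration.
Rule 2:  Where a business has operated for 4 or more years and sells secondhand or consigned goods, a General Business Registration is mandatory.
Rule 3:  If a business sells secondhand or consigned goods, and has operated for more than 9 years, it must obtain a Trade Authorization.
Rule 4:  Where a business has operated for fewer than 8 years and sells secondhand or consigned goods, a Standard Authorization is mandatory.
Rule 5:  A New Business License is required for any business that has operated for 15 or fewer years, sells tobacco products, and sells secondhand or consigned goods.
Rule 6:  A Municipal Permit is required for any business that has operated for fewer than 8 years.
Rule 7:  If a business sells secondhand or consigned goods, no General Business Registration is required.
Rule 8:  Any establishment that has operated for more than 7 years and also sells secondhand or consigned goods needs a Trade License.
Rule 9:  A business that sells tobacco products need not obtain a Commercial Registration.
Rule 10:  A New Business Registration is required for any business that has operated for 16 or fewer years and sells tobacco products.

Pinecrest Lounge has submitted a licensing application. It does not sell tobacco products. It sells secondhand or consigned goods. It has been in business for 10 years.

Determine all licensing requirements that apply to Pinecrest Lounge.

Commercial Registration, Trade Authorization, Trade License

Rule 1: years in business 10 < 15; sells secondhand or consigned goods → Commercial Registration required.
Rule 2: years in business 10 ≥ 4; sells secondhand or consigned goods → General Business Registration required.
Rule 3: sells secondhand or consigned goods; years in business 10 > 9 → Trade Authorization required.
Rule 4: years in business 10 ≥ 8; sells secondhand or consigned goods → Standard Authorization not required.
Rule 5: years in business 10 ≤ 15; does not sell tobacco products; sells secondhand or consigned goods → New Business License not required.
Rule 6: years in business 10 ≥ 8 → Municipal Permit not required.
Rule 7: sells secondhand or consigned goods → exempt from General Business Registration.
Rule 8: years in business 10 > 7; sells secondhand or consigned goods → Trade License required.
Rule 9: does not sell tobacco products → Commercial Registration exemption does not apply.
Rule 10: years in business 10 ≤ 16; does not sell tobacco products → New Business Registration not required.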